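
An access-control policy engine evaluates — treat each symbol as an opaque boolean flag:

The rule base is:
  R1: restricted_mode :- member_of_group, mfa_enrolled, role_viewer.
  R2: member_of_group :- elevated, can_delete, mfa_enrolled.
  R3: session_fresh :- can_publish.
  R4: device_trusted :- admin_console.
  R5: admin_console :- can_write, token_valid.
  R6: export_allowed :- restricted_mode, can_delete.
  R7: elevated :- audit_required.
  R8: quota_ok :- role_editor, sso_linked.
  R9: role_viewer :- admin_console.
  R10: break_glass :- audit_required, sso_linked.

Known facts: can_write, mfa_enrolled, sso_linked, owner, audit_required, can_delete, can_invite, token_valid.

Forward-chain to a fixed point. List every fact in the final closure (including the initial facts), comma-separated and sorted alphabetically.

admin_console, audit_required, break_glass, can_delete, can_invite, can_write, device_trusted, elevated, export_allowed, member_of_group, mfa_enrolled, owner, restricted_mode, role_viewer, sso_linked, token_valid

Round 1: R5 [admin_console :- can_write, token_valid.]; R7 [elevated :- audit_required.]; R10 [break_glass :- audit_required, sso_linked.]. Adds admin_console, elevated, break_glass.
Round 2: R2 [member_of_group :- elevated, can_delete, mfa_enrolled.]; R4 [device_trusted :- admin_console.]; R9 [role_viewer :- admin_console.]. Adds member_of_group, device_trusted, role_viewer.
Round 3: R1 [restricted_mode :- member_of_group, mfa_enrolled, role_viewer.]. Adds restricted_mode.
Round 4: R6 [export_allowed :- restricted_mode, can_delete.]. Adds export_allowed.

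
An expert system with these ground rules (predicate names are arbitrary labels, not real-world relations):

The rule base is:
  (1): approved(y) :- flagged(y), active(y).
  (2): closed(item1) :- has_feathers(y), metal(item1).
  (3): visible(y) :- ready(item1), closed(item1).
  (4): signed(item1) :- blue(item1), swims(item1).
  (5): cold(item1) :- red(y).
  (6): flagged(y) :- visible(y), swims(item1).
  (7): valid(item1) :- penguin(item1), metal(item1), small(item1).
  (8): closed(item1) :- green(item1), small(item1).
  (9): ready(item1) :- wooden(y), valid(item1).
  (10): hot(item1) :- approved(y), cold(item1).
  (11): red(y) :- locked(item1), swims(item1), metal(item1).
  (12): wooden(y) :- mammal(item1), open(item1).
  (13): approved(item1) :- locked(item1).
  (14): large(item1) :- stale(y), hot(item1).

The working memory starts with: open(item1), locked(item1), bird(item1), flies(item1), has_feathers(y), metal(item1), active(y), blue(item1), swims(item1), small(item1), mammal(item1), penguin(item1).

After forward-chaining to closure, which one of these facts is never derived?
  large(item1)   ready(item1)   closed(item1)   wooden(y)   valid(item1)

Round 1 — (2), (4), (7), (11), (12), (13), derive closed(item1), signed(item1), valid(item1), red(y), wooden(y), approved(item1).
Round 2 — (5), (9), derive cold(item1), ready(item1).
Round 3 — (3), derive visible(y).
Round 4 — (6), derive flagged(y).
Round 5 — (1), derive approved(y).
Round 6 — (10), derive hot(item1).
Derived: wooden(y) (round 1), closed(item1) (round 1), ready(item1) (round 2), valid(item1) (round 1). large(item1) never appears in any round.

large(item1)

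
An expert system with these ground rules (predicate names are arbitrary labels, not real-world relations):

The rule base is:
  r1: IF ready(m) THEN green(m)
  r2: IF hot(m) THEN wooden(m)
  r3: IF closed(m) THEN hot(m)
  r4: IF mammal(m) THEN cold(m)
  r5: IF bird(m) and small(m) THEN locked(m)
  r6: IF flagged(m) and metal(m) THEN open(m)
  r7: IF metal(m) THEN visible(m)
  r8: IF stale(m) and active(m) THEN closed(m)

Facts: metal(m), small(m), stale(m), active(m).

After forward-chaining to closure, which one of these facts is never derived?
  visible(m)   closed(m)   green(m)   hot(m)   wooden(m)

green(m)

[1] r7 [IF metal(m) THEN visible(m)]; r8 [IF stale(m) and active(m) THEN closed(m)]. ⇒ new: visible(m), closed(m).
[2] r3 [IF closed(m) THEN hot(m)]. ⇒ new: hot(m).
[3] r2 [IF hot(m) THEN wooden(m)]. ⇒ new: wooden(m).
Derived: closed(m) (round 1), visible(m) (round 1), wooden(m) (round 3), hot(m) (round 2). green(m) never appears in any round.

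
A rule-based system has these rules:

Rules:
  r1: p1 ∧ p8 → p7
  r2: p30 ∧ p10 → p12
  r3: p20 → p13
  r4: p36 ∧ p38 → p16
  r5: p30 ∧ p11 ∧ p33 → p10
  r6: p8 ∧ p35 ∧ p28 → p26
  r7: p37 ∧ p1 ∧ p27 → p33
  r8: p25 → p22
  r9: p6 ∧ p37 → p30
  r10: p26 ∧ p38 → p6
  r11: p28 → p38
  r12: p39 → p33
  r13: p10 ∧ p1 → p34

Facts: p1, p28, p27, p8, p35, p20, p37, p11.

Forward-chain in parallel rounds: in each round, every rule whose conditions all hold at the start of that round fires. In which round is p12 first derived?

5

Round 1 — r1, r3, r6, r7, r11, derive p7, p13, p26, p33, p38.
Round 2 — r10, derive p6.
Round 3 — r9, derive p30.
Round 4 — r5, derive p10.
Round 5 — r2, r13, derive p12, p34.
p12 first appears in round 5.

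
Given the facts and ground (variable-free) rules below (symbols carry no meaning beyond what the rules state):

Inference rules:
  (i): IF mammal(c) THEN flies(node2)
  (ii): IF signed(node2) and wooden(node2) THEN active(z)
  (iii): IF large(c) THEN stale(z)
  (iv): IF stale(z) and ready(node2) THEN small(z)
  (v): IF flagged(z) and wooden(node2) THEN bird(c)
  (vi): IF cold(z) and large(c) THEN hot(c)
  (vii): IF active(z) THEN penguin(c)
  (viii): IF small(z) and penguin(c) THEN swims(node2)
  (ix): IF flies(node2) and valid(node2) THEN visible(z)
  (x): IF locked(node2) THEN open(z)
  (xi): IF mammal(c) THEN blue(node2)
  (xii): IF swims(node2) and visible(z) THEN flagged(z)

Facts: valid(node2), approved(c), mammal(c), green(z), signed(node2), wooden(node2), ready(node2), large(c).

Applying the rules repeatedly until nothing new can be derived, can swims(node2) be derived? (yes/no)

Round 1 — (i), (ii), (iii), (xi), derive flies(node2), active(z), stale(z), blue(node2).
Round 2 — (iv), (vii), (ix), derive small(z), penguin(c), visible(z).
Round 3 — (viii), derive swims(node2).
Round 4 — (xii), derive flagged(z).
Round 5 — (v), derive bird(c).
swims(node2) appears in round 3, so it is derivable.

yes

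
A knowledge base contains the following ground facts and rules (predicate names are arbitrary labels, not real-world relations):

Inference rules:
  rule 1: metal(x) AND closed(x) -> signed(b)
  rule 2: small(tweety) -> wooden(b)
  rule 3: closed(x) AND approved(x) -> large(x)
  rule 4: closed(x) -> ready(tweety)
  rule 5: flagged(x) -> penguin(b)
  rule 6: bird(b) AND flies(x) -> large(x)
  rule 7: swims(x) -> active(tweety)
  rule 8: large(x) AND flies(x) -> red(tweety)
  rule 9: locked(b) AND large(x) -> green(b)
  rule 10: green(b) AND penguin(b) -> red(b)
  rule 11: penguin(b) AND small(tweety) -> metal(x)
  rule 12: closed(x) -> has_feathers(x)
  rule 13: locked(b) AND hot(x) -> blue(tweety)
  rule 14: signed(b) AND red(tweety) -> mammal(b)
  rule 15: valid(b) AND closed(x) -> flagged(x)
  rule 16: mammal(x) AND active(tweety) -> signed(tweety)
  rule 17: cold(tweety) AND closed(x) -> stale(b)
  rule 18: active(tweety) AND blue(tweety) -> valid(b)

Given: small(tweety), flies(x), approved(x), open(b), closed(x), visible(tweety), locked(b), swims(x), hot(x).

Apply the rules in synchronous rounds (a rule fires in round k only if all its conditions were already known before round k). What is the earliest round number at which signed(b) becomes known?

6

Round 1: rule 2 [small(tweety) -> wooden(b)]; rule 3 [closed(x) AND approved(x) -> large(x)]; rule 4 [closed(x) -> ready(tweety)]; rule 7 [swims(x) -> active(tweety)]; rule 12 [closed(x) -> has_feathers(x)]; rule 13 [locked(b) AND hot(x) -> blue(tweety)]. New: wooden(b), large(x), ready(tweety), active(tweety), has_feathers(x), blue(tweety).
Round 2: rule 8 [large(x) AND flies(x) -> red(tweety)]; rule 9 [locked(b) AND large(x) -> green(b)]; rule 18 [active(tweety) AND blue(tweety) -> valid(b)]. New: red(tweety), green(b), valid(b).
Round 3: rule 15 [valid(b) AND closed(x) -> flagged(x)]. New: flagged(x).
Round 4: rule 5 [flagged(x) -> penguin(b)]. New: penguin(b).
Round 5: rule 10 [green(b) AND penguin(b) -> red(b)]; rule 11 [penguin(b) AND small(tweety) -> metal(x)]. New: red(b), metal(x).
Round 6: rule 1 [metal(x) AND closed(x) -> signed(b)]. New: signed(b).
signed(b) first appears in round 6.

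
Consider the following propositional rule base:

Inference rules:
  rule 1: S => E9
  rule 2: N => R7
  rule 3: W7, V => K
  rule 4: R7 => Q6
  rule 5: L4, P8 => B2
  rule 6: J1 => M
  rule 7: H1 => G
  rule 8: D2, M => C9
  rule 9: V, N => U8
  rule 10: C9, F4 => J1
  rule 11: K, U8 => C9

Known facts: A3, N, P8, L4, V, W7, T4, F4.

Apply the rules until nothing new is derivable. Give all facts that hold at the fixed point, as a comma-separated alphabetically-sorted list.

Round 1 — rule 2, rule 3, rule 5, rule 9, derive R7, K, B2, U8.
Round 2 — rule 4, rule 11, derive Q6, C9.
Round 3 — rule 10, derive J1.
Round 4 — rule 6, derive M.

A3, B2, C9, F4, J1, K, L4, M, N, P8, Q6, R7, T4, U8, V, W7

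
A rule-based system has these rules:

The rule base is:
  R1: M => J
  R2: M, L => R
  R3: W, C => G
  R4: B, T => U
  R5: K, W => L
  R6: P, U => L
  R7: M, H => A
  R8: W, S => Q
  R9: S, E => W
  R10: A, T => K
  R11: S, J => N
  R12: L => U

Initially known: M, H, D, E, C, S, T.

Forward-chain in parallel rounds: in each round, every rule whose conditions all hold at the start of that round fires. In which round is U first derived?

4

[1] R1 [M => J]; R7 [M, H => A]; R9 [S, E => W]. ⇒ new: J, A, W.
[2] R3 [W, C => G]; R8 [W, S => Q]; R10 [A, T => K]; R11 [S, J => N]. ⇒ new: G, Q, K, N.
[3] R5 [K, W => L]. ⇒ new: L.
[4] R2 [M, L => R]; R12 [L => U]. ⇒ new: R, U.
U first appears in round 4.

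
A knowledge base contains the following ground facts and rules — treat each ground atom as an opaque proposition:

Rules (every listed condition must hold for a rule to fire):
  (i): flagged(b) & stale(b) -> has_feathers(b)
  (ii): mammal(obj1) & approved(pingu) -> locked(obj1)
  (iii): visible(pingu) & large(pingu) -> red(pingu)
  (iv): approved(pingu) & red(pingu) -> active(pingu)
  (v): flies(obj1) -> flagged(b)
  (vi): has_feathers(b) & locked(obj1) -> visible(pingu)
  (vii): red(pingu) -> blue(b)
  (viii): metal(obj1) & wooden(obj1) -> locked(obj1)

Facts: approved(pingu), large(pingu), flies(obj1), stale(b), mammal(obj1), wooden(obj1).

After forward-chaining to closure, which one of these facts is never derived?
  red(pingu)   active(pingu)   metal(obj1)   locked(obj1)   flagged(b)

Round 1 — (ii), (v), derive locked(obj1), flagged(b).
Round 2 — (i), derive has_feathers(b).
Round 3 — (vi), derive visible(pingu).
Round 4 — (iii), derive red(pingu).
Round 5 — (iv), (vii), derive active(pingu), blue(b).
Derived: flagged(b) (round 1), locked(obj1) (round 1), red(pingu) (round 4), active(pingu) (round 5). metal(obj1) never appears in any round.

metal(obj1)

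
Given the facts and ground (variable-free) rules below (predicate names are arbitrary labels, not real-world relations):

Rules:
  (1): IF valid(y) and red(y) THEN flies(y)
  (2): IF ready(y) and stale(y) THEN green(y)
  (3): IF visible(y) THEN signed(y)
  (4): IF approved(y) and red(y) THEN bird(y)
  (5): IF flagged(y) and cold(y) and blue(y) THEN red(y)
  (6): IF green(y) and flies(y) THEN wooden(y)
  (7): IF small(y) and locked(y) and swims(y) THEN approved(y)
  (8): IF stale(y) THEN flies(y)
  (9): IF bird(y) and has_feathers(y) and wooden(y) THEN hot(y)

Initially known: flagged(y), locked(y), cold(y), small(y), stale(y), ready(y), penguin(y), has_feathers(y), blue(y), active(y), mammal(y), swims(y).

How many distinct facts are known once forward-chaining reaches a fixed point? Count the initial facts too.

19

[1] (2) [IF ready(y) and stale(y) THEN green(y)]; (5) [IF flagged(y) and cold(y) and blue(y) THEN red(y)]; (7) [IF small(y) and locked(y) and swims(y) THEN approved(y)]; (8) [IF stale(y) THEN flies(y)]. ⇒ new: green(y), red(y), approved(y), flies(y).
[2] (4) [IF approved(y) and red(y) THEN bird(y)]; (6) [IF green(y) and flies(y) THEN wooden(y)]. ⇒ new: bird(y), wooden(y).
[3] (9) [IF bird(y) and has_feathers(y) and wooden(y) THEN hot(y)]. ⇒ new: hot(y).
Closure: {active(y), approved(y), bird(y), blue(y), cold(y), flagged(y), flies(y), green(y), has_feathers(y), hot(y), locked(y), mammal(y), penguin(y), ready(y), red(y), small(y), stale(y), swims(y), wooden(y)} — 19 facts.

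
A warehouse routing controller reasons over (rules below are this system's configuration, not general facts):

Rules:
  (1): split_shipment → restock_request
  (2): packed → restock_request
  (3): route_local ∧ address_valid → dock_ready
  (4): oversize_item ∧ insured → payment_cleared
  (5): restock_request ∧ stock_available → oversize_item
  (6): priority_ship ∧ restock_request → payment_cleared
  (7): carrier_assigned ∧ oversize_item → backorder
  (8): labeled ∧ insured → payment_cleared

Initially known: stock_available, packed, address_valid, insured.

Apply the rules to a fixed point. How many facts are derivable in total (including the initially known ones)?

7

Round 1: (2) [packed → restock_request]. Adds restock_request.
Round 2: (5) [restock_request ∧ stock_available → oversize_item]. Adds oversize_item.
Round 3: (4) [oversize_item ∧ insured → payment_cleared]. Adds payment_cleared.
Closure: {address_valid, insured, oversize_item, packed, payment_cleared, restock_request, stock_available} — 7 facts.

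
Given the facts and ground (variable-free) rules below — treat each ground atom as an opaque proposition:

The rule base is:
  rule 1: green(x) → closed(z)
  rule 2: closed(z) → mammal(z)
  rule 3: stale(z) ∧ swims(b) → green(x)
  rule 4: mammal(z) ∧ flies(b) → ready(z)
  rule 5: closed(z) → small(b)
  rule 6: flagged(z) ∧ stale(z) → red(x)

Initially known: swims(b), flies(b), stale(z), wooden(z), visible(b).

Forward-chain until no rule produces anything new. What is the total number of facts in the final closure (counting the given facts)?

10

Round 1: rule 3 [stale(z) ∧ swims(b) → green(x)]. Adds green(x).
Round 2: rule 1 [green(x) → closed(z)]. Adds closed(z).
Round 3: rule 2 [closed(z) → mammal(z)]; rule 5 [closed(z) → small(b)]. Adds mammal(z), small(b).
Round 4: rule 4 [mammal(z) ∧ flies(b) → ready(z)]. Adds ready(z).
Closure: {closed(z), flies(b), green(x), mammal(z), ready(z), small(b), stale(z), swims(b), visible(b), wooden(z)} — 10 facts.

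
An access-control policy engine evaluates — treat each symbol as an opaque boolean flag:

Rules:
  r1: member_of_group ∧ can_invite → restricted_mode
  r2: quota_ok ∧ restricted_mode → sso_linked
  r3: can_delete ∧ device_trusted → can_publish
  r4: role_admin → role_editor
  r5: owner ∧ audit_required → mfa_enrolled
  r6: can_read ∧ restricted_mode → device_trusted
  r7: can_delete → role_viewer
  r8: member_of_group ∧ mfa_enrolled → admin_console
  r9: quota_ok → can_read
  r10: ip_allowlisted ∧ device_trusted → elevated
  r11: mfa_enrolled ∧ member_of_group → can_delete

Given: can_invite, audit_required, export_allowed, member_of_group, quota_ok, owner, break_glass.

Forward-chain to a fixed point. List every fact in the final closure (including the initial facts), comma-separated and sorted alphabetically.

admin_console, audit_required, break_glass, can_delete, can_invite, can_publish, can_read, device_trusted, export_allowed, member_of_group, mfa_enrolled, owner, quota_ok, restricted_mode, role_viewer, sso_linked

Round 1: r1 [member_of_group ∧ can_invite → restricted_mode]; r5 [owner ∧ audit_required → mfa_enrolled]; r9 [quota_ok → can_read]. Adds restricted_mode, mfa_enrolled, can_read.
Round 2: r2 [quota_ok ∧ restricted_mode → sso_linked]; r6 [can_read ∧ restricted_mode → device_trusted]; r8 [member_of_group ∧ mfa_enrolled → admin_console]; r11 [mfa_enrolled ∧ member_of_group → can_delete]. Adds sso_linked, device_trusted, admin_console, can_delete.
Round 3: r3 [can_delete ∧ device_trusted → can_publish]; r7 [can_delete → role_viewer]. Adds can_publish, role_viewer.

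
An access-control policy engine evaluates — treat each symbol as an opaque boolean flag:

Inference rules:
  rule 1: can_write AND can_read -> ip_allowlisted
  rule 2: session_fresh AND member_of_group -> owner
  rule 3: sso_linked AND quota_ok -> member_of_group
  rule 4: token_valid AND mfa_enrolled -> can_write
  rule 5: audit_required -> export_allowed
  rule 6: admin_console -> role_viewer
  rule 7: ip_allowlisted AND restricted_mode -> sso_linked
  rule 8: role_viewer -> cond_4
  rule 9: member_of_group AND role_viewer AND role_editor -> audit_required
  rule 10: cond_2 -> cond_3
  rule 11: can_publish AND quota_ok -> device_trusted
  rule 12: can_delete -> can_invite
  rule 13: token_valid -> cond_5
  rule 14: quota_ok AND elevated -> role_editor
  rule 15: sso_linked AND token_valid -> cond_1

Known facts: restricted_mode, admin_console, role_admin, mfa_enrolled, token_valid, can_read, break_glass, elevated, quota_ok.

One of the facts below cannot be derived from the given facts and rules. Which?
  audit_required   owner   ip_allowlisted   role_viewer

owner

Round 1: rule 4 [token_valid AND mfa_enrolled -> can_write]; rule 6 [admin_console -> role_viewer]; rule 13 [token_valid -> cond_5]; rule 14 [quota_ok AND elevated -> role_editor]. New: can_write, role_viewer, cond_5, role_editor.
Round 2: rule 1 [can_write AND can_read -> ip_allowlisted]; rule 8 [role_viewer -> cond_4]. New: ip_allowlisted, cond_4.
Round 3: rule 7 [ip_allowlisted AND restricted_mode -> sso_linked]. New: sso_linked.
Round 4: rule 3 [sso_linked AND quota_ok -> member_of_group]; rule 15 [sso_linked AND token_valid -> cond_1]. New: member_of_group, cond_1.
Round 5: rule 9 [member_of_group AND role_viewer AND role_editor -> audit_required]. New: audit_required.
Round 6: rule 5 [audit_required -> export_allowed]. New: export_allowed.
Derived: role_viewer (round 1), audit_required (round 5), ip_allowlisted (round 2). owner never appears in any round.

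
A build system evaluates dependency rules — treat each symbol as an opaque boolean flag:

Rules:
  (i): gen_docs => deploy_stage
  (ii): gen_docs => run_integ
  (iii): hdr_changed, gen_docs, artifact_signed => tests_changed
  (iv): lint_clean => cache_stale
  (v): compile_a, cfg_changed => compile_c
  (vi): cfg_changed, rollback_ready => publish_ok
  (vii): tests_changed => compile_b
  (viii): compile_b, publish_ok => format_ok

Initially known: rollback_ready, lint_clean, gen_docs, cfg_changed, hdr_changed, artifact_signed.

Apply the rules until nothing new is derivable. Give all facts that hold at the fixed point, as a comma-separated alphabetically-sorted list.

Round 1: (i) [gen_docs => deploy_stage]; (ii) [gen_docs => run_integ]; (iii) [hdr_changed, gen_docs, artifact_signed => tests_changed]; (iv) [lint_clean => cache_stale]; (vi) [cfg_changed, rollback_ready => publish_ok]. Adds deploy_stage, run_integ, tests_changed, cache_stale, publish_ok.
Round 2: (vii) [tests_changed => compile_b]. Adds compile_b.
Round 3: (viii) [compile_b, publish_ok => format_ok]. Adds format_ok.

artifact_signed, cache_stale, cfg_changed, compile_b, deploy_stage, format_ok, gen_docs, hdr_changed, lint_clean, publish_ok, rollback_ready, run_integ, tests_changed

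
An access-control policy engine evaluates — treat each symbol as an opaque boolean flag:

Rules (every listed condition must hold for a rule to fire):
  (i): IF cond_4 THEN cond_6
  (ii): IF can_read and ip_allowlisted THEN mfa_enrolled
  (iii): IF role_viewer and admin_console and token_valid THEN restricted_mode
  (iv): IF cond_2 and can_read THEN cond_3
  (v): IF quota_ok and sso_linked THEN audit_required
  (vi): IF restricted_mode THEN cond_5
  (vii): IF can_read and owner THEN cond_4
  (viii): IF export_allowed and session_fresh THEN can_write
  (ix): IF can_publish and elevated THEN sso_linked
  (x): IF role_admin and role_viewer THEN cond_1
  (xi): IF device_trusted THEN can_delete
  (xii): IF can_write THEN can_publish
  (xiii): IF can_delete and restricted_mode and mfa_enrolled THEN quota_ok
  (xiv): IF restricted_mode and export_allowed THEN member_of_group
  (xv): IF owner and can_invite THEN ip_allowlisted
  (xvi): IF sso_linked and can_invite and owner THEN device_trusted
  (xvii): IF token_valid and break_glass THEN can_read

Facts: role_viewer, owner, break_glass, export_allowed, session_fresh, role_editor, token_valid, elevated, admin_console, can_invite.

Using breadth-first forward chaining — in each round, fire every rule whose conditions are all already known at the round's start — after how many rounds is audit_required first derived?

7

Round 1: (iii) [IF role_viewer and admin_console and token_valid THEN restricted_mode]; (viii) [IF export_allowed and session_fresh THEN can_write]; (xv) [IF owner and can_invite THEN ip_allowlisted]; (xvii) [IF token_valid and break_glass THEN can_read]. New: restricted_mode, can_write, ip_allowlisted, can_read.
Round 2: (ii) [IF can_read and ip_allowlisted THEN mfa_enrolled]; (vi) [IF restricted_mode THEN cond_5]; (vii) [IF can_read and owner THEN cond_4]; (xii) [IF can_write THEN can_publish]; (xiv) [IF restricted_mode and export_allowed THEN member_of_group]. New: mfa_enrolled, cond_5, cond_4, can_publish, member_of_group.
Round 3: (i) [IF cond_4 THEN cond_6]; (ix) [IF can_publish and elevated THEN sso_linked]. New: cond_6, sso_linked.
Round 4: (xvi) [IF sso_linked and can_invite and owner THEN device_trusted]. New: device_trusted.
Round 5: (xi) [IF device_trusted THEN can_delete]. New: can_delete.
Round 6: (xiii) [IF can_delete and restricted_mode and mfa_enrolled THEN quota_ok]. New: quota_ok.
Round 7: (v) [IF quota_ok and sso_linked THEN audit_required]. New: audit_required.
audit_required first appears in round 7.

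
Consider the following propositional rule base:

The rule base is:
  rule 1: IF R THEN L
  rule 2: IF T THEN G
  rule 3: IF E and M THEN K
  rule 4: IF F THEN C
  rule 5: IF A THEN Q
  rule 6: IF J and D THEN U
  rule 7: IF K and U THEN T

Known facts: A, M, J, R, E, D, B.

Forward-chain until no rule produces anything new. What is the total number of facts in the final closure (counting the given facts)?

13

[1] rule 1 [IF R THEN L]; rule 3 [IF E and M THEN K]; rule 5 [IF A THEN Q]; rule 6 [IF J and D THEN U]. ⇒ new: L, K, Q, U.
[2] rule 7 [IF K and U THEN T]. ⇒ new: T.
[3] rule 2 [IF T THEN G]. ⇒ new: G.
Closure: {A, B, D, E, G, J, K, L, M, Q, R, T, U} — 13 facts.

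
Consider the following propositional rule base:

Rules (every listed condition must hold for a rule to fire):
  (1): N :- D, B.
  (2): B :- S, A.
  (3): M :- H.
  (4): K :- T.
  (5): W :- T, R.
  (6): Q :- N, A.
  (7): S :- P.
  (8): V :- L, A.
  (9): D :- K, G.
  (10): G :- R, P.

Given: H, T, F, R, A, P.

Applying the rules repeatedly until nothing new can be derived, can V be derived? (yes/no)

no

Round 1: (3) [M :- H.]; (4) [K :- T.]; (5) [W :- T, R.]; (7) [S :- P.]; (10) [G :- R, P.]. Adds M, K, W, S, G.
Round 2: (2) [B :- S, A.]; (9) [D :- K, G.]. Adds B, D.
Round 3: (1) [N :- D, B.]. Adds N.
Round 4: (6) [Q :- N, A.]. Adds Q.
Fixed point reached. V is concluded only by (8); (8) needs L (never derived).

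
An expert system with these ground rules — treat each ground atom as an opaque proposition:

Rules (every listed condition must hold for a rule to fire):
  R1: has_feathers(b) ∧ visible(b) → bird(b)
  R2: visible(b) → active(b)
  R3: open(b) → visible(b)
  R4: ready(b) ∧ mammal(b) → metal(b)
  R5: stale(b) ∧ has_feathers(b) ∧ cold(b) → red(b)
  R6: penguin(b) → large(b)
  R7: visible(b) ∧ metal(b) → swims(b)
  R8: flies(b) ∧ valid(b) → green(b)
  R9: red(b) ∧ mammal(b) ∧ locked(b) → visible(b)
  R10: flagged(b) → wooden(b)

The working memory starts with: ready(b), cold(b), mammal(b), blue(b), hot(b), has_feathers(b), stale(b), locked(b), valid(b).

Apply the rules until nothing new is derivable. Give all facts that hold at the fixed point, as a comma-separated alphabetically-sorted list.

Round 1 fires R4, R5, giving metal(b), red(b).
Round 2 fires R9, giving visible(b).
Round 3 fires R1, R2, R7, giving bird(b), active(b), swims(b).

active(b), bird(b), blue(b), cold(b), has_feathers(b), hot(b), locked(b), mammal(b), metal(b), ready(b), red(b), stale(b), swims(b), valid(b), visible(b)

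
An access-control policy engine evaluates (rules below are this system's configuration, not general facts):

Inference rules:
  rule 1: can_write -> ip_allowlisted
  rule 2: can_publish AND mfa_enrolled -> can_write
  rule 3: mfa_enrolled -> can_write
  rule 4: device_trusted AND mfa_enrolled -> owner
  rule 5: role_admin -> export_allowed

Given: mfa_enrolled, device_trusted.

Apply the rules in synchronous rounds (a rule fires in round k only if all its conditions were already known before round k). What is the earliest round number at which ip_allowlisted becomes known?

[1] rule 3 [mfa_enrolled -> can_write]; rule 4 [device_trusted AND mfa_enrolled -> owner]. ⇒ new: can_write, owner.
[2] rule 1 [can_write -> ip_allowlisted]. ⇒ new: ip_allowlisted.
ip_allowlisted first appears in round 2.

2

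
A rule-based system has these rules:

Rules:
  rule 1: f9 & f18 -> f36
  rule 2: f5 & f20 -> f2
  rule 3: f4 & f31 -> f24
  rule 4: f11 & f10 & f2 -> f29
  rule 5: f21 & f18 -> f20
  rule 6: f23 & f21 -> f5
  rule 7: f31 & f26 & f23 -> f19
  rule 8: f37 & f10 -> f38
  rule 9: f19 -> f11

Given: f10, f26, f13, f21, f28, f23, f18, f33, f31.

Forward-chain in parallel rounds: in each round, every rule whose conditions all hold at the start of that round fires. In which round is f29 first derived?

3

Round 1 — rule 5, rule 6, rule 7, derive f20, f5, f19.
Round 2 — rule 2, rule 9, derive f2, f11.
Round 3 — rule 4, derive f29.
f29 first appears in round 3.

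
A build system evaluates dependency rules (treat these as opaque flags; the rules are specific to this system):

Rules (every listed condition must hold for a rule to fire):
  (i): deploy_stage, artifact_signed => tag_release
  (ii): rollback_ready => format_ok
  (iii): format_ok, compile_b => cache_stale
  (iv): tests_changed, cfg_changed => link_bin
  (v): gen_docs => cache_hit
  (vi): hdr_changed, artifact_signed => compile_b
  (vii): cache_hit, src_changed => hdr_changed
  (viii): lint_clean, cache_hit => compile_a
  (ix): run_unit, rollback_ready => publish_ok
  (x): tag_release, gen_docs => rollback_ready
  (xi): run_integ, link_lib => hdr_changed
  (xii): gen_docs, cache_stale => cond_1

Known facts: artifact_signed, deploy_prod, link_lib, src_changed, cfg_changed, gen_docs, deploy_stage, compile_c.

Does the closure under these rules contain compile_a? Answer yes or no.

Round 1: (i) [deploy_stage, artifact_signed => tag_release]; (v) [gen_docs => cache_hit]. New: tag_release, cache_hit.
Round 2: (vii) [cache_hit, src_changed => hdr_changed]; (x) [tag_release, gen_docs => rollback_ready]. New: hdr_changed, rollback_ready.
Round 3: (ii) [rollback_ready => format_ok]; (vi) [hdr_changed, artifact_signed => compile_b]. New: format_ok, compile_b.
Round 4: (iii) [format_ok, compile_b => cache_stale]. New: cache_stale.
Round 5: (xii) [gen_docs, cache_stale => cond_1]. New: cond_1.
Fixed point reached. compile_a is concluded only by (viii); (viii) needs lint_clean (never derived).

no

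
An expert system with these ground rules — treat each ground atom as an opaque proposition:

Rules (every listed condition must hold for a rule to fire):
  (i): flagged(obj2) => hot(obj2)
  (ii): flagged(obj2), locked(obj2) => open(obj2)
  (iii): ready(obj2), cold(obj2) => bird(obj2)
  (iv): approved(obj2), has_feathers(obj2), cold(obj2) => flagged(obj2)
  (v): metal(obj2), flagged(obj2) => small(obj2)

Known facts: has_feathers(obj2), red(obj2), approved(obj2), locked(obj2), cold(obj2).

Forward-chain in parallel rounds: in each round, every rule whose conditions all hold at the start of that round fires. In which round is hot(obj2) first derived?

Round 1: (iv) [approved(obj2), has_feathers(obj2), cold(obj2) => flagged(obj2)]. Adds flagged(obj2).
Round 2: (i) [flagged(obj2) => hot(obj2)]; (ii) [flagged(obj2), locked(obj2) => open(obj2)]. Adds hot(obj2), open(obj2).
hot(obj2) first appears in round 2.

2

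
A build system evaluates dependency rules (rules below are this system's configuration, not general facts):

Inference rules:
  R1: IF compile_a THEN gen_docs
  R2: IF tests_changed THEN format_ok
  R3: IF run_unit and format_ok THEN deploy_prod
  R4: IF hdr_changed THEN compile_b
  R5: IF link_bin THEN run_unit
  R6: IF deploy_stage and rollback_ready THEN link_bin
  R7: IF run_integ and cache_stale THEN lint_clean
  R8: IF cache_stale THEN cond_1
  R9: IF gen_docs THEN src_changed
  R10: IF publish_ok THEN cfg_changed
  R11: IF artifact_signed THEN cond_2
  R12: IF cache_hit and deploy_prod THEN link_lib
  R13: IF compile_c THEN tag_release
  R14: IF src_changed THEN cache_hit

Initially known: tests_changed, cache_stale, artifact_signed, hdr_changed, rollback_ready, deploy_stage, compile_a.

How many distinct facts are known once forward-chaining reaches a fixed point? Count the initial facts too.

18

[1] R1 [IF compile_a THEN gen_docs]; R2 [IF tests_changed THEN format_ok]; R4 [IF hdr_changed THEN compile_b]; R6 [IF deploy_stage and rollback_ready THEN link_bin]; R8 [IF cache_stale THEN cond_1]; R11 [IF artifact_signed THEN cond_2]. ⇒ new: gen_docs, format_ok, compile_b, link_bin, cond_1, cond_2.
[2] R5 [IF link_bin THEN run_unit]; R9 [IF gen_docs THEN src_changed]. ⇒ new: run_unit, src_changed.
[3] R3 [IF run_unit and format_ok THEN deploy_prod]; R14 [IF src_changed THEN cache_hit]. ⇒ new: deploy_prod, cache_hit.
[4] R12 [IF cache_hit and deploy_prod THEN link_lib]. ⇒ new: link_lib.
Closure: {artifact_signed, cache_hit, cache_stale, compile_a, compile_b, cond_1, cond_2, deploy_prod, deploy_stage, format_ok, gen_docs, hdr_changed, link_bin, link_lib, rollback_ready, run_unit, src_changed, tests_changed} — 18 facts.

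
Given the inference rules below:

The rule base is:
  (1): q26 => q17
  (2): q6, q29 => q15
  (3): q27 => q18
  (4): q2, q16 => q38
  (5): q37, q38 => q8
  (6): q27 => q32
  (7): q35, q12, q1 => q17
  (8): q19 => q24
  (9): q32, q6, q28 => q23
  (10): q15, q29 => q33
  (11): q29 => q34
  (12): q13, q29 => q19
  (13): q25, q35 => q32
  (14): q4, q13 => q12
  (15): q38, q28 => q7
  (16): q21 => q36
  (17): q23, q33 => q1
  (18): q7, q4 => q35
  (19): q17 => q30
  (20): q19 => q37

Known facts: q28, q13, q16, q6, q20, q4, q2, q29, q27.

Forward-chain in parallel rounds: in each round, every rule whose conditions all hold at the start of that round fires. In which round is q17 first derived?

Round 1 fires (2), (3), (4), (6), (11), (12), (14), giving q15, q18, q38, q32, q34, q19, q12.
Round 2 fires (8), (9), (10), (15), (20), giving q24, q23, q33, q7, q37.
Round 3 fires (5), (17), (18), giving q8, q1, q35.
Round 4 fires (7), giving q17.
q17 first appears in round 4.

4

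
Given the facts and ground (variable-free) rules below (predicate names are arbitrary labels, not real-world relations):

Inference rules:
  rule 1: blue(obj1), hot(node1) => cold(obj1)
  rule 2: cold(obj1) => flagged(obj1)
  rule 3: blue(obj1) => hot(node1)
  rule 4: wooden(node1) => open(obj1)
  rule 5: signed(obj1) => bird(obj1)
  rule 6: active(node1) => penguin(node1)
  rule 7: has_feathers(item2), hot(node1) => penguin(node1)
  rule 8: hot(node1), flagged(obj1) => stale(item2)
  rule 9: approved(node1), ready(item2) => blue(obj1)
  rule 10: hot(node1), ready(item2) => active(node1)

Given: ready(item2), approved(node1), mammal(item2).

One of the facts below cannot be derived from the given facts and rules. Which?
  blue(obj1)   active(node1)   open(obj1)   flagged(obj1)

open(obj1)

Round 1 — rule 9, derive blue(obj1).
Round 2 — rule 3, derive hot(node1).
Round 3 — rule 1, rule 10, derive cold(obj1), active(node1).
Round 4 — rule 2, rule 6, derive flagged(obj1), penguin(node1).
Round 5 — rule 8, derive stale(item2).
Derived: active(node1) (round 3), flagged(obj1) (round 4), blue(obj1) (round 1). open(obj1) never appears in any round.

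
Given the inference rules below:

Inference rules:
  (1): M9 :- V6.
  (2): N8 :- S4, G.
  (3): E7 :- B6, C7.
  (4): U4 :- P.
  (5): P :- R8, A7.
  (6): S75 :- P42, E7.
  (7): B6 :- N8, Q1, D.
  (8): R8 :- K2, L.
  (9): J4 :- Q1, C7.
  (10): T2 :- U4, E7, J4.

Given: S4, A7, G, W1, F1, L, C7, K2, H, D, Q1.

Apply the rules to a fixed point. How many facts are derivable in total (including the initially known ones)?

Round 1: (2) [N8 :- S4, G.]; (8) [R8 :- K2, L.]; (9) [J4 :- Q1, C7.]. New: N8, R8, J4.
Round 2: (5) [P :- R8, A7.]; (7) [B6 :- N8, Q1, D.]. New: P, B6.
Round 3: (3) [E7 :- B6, C7.]; (4) [U4 :- P.]. New: E7, U4.
Round 4: (10) [T2 :- U4, E7, J4.]. New: T2.
Closure: {A7, B6, C7, D, E7, F1, G, H, J4, K2, L, N8, P, Q1, R8, S4, T2, U4, W1} — 19 facts.

19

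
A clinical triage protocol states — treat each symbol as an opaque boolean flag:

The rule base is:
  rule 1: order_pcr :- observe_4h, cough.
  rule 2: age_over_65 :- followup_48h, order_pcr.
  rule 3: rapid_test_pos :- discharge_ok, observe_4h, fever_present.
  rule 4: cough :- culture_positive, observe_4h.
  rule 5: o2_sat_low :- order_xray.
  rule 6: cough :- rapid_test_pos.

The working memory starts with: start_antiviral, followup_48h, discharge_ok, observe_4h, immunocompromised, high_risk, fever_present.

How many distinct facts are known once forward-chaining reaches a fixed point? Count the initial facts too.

Round 1: rule 3 [rapid_test_pos :- discharge_ok, observe_4h, fever_present.]. New: rapid_test_pos.
Round 2: rule 6 [cough :- rapid_test_pos.]. New: cough.
Round 3: rule 1 [order_pcr :- observe_4h, cough.]. New: order_pcr.
Round 4: rule 2 [age_over_65 :- followup_48h, order_pcr.]. New: age_over_65.
Closure: {age_over_65, cough, discharge_ok, fever_present, followup_48h, high_risk, immunocompromised, observe_4h, order_pcr, rapid_test_pos, start_antiviral} — 11 facts.

11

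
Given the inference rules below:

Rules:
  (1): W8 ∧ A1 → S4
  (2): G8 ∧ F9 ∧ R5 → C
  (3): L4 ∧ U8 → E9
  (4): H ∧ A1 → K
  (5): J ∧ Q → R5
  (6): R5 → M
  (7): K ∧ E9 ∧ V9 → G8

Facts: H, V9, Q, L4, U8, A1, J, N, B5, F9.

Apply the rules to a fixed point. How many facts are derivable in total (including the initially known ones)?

Round 1 fires (3), (4), (5), giving E9, K, R5.
Round 2 fires (6), (7), giving M, G8.
Round 3 fires (2), giving C.
Closure: {A1, B5, C, E9, F9, G8, H, J, K, L4, M, N, Q, R5, U8, V9} — 16 facts.

16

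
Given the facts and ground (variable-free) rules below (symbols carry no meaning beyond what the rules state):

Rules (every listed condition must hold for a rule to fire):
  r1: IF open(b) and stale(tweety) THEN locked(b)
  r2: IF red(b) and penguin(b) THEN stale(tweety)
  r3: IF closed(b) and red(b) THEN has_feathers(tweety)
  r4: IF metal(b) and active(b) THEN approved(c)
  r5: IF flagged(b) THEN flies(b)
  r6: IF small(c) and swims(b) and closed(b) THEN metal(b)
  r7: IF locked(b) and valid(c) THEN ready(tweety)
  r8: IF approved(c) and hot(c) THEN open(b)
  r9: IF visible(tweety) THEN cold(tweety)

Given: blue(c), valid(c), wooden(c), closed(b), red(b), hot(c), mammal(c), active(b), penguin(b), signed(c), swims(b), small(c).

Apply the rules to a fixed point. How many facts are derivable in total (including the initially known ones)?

19

Round 1 fires r2, r3, r6, giving stale(tweety), has_feathers(tweety), metal(b).
Round 2 fires r4, giving approved(c).
Round 3 fires r8, giving open(b).
Round 4 fires r1, giving locked(b).
Round 5 fires r7, giving ready(tweety).
Closure: {active(b), approved(c), blue(c), closed(b), has_feathers(tweety), hot(c), locked(b), mammal(c), metal(b), open(b), penguin(b), ready(tweety), red(b), signed(c), small(c), stale(tweety), swims(b), valid(c), wooden(c)} — 19 facts.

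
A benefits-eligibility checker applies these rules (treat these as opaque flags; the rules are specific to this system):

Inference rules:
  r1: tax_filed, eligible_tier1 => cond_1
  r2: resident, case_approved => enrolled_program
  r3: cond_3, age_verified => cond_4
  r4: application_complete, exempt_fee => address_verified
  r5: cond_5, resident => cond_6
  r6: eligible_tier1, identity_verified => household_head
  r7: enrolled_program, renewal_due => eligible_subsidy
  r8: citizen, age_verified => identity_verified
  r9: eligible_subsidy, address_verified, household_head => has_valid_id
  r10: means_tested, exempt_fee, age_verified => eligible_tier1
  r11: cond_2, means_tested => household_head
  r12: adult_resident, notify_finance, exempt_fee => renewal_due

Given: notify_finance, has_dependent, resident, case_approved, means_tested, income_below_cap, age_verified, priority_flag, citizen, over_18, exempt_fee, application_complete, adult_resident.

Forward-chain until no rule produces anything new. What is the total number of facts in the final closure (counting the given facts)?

Round 1 — r2, r4, r8, r10, r12, derive enrolled_program, address_verified, identity_verified, eligible_tier1, renewal_due.
Round 2 — r6, r7, derive household_head, eligible_subsidy.
Round 3 — r9, derive has_valid_id.
Closure: {address_verified, adult_resident, age_verified, application_complete, case_approved, citizen, eligible_subsidy, eligible_tier1, enrolled_program, exempt_fee, has_dependent, has_valid_id, household_head, identity_verified, income_below_cap, means_tested, notify_finance, over_18, priority_flag, renewal_due, resident} — 21 facts.

21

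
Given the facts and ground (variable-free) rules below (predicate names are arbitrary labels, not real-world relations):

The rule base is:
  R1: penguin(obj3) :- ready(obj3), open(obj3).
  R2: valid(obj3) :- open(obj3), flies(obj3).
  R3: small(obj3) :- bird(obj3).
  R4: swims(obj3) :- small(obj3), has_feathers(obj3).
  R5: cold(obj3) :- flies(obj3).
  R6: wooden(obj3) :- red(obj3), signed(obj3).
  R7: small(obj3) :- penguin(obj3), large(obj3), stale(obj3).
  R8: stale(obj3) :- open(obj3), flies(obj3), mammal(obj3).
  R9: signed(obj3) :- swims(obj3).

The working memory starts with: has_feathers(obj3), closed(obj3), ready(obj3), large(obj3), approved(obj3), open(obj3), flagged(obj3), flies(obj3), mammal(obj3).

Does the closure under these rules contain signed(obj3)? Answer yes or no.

Round 1 fires R1, R2, R5, R8, giving penguin(obj3), valid(obj3), cold(obj3), stale(obj3).
Round 2 fires R7, giving small(obj3).
Round 3 fires R4, giving swims(obj3).
Round 4 fires R9, giving signed(obj3).
signed(obj3) appears in round 4, so it is derivable.

yes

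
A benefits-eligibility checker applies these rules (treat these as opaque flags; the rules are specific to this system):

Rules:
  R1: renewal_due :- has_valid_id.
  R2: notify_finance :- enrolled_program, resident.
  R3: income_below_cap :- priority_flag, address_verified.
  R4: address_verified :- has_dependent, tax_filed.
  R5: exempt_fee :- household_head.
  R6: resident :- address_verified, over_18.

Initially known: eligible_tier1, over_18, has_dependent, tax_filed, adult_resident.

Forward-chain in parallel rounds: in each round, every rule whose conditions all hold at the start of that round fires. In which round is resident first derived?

2

Round 1: R4 [address_verified :- has_dependent, tax_filed.]. Adds address_verified.
Round 2: R6 [resident :- address_verified, over_18.]. Adds resident.
resident first appears in round 2.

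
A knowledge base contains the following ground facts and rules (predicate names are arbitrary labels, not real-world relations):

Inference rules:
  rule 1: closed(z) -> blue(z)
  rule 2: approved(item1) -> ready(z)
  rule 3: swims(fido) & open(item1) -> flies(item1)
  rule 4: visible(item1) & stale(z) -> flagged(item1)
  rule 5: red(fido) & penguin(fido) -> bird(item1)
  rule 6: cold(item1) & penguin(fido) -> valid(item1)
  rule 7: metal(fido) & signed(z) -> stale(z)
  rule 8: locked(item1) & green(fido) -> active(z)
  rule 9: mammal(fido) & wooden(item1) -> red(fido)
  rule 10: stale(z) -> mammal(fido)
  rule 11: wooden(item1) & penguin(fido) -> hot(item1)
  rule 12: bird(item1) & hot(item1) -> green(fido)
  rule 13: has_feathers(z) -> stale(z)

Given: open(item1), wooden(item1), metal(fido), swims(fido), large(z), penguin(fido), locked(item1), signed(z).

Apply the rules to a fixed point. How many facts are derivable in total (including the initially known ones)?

[1] rule 3 [swims(fido) & open(item1) -> flies(item1)]; rule 7 [metal(fido) & signed(z) -> stale(z)]; rule 11 [wooden(item1) & penguin(fido) -> hot(item1)]. ⇒ new: flies(item1), stale(z), hot(item1).
[2] rule 10 [stale(z) -> mammal(fido)]. ⇒ new: mammal(fido).
[3] rule 9 [mammal(fido) & wooden(item1) -> red(fido)]. ⇒ new: red(fido).
[4] rule 5 [red(fido) & penguin(fido) -> bird(item1)]. ⇒ new: bird(item1).
[5] rule 12 [bird(item1) & hot(item1) -> green(fido)]. ⇒ new: green(fido).
[6] rule 8 [locked(item1) & green(fido) -> active(z)]. ⇒ new: active(z).
Closure: {active(z), bird(item1), flies(item1), green(fido), hot(item1), large(z), locked(item1), mammal(fido), metal(fido), open(item1), penguin(fido), red(fido), signed(z), stale(z), swims(fido), wooden(item1)} — 16 facts.

16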